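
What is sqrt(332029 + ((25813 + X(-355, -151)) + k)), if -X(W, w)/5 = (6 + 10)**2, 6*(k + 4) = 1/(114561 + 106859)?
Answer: sqrt(157328132417892930)/664260 ≈ 597.13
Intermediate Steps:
k = -5314079/1328520 (k = -4 + 1/(6*(114561 + 106859)) = -4 + (1/6)/221420 = -4 + (1/6)*(1/221420) = -4 + 1/1328520 = -5314079/1328520 ≈ -4.0000)
X(W, w) = -1280 (X(W, w) = -5*(6 + 10)**2 = -5*16**2 = -5*256 = -1280)
sqrt(332029 + ((25813 + X(-355, -151)) + k)) = sqrt(332029 + ((25813 - 1280) - 5314079/1328520)) = sqrt(332029 + (24533 - 5314079/1328520)) = sqrt(332029 + 32587267081/1328520) = sqrt(473694434161/1328520) = sqrt(157328132417892930)/664260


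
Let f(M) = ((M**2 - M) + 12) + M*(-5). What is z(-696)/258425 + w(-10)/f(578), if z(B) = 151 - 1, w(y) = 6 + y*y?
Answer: 1539745/1708850818 ≈ 0.00090104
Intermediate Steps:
f(M) = 12 + M**2 - 6*M (f(M) = (12 + M**2 - M) - 5*M = 12 + M**2 - 6*M)
w(y) = 6 + y**2
z(B) = 150
z(-696)/258425 + w(-10)/f(578) = 150/258425 + (6 + (-10)**2)/(12 + 578**2 - 6*578) = 150*(1/258425) + (6 + 100)/(12 + 334084 - 3468) = 6/10337 + 106/330628 = 6/10337 + 106*(1/330628) = 6/10337 + 53/165314 = 1539745/1708850818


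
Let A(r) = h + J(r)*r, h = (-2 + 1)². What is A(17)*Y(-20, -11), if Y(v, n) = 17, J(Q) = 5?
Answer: 1462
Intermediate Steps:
h = 1 (h = (-1)² = 1)
A(r) = 1 + 5*r
A(17)*Y(-20, -11) = (1 + 5*17)*17 = (1 + 85)*17 = 86*17 = 1462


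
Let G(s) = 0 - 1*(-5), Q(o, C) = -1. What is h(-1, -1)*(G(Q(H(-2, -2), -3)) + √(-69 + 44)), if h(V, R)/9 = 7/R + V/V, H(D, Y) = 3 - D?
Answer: -270 - 270*I ≈ -270.0 - 270.0*I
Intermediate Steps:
h(V, R) = 9 + 63/R (h(V, R) = 9*(7/R + V/V) = 9*(7/R + 1) = 9*(1 + 7/R) = 9 + 63/R)
G(s) = 5 (G(s) = 0 + 5 = 5)
h(-1, -1)*(G(Q(H(-2, -2), -3)) + √(-69 + 44)) = (9 + 63/(-1))*(5 + √(-69 + 44)) = (9 + 63*(-1))*(5 + √(-25)) = (9 - 63)*(5 + 5*I) = -54*(5 + 5*I) = -270 - 270*I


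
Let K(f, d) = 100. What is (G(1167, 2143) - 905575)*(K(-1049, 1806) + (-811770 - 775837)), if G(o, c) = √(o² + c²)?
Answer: 1437606651525 - 1587507*√5954338 ≈ 1.4337e+12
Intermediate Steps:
G(o, c) = √(c² + o²)
(G(1167, 2143) - 905575)*(K(-1049, 1806) + (-811770 - 775837)) = (√(2143² + 1167²) - 905575)*(100 + (-811770 - 775837)) = (√(4592449 + 1361889) - 905575)*(100 - 1587607) = (√5954338 - 905575)*(-1587507) = (-905575 + √5954338)*(-1587507) = 1437606651525 - 1587507*√5954338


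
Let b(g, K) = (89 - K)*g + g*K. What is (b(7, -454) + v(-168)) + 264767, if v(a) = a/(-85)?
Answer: 22558318/85 ≈ 2.6539e+5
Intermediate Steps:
v(a) = -a/85 (v(a) = a*(-1/85) = -a/85)
b(g, K) = K*g + g*(89 - K) (b(g, K) = g*(89 - K) + K*g = K*g + g*(89 - K))
(b(7, -454) + v(-168)) + 264767 = (89*7 - 1/85*(-168)) + 264767 = (623 + 168/85) + 264767 = 53123/85 + 264767 = 22558318/85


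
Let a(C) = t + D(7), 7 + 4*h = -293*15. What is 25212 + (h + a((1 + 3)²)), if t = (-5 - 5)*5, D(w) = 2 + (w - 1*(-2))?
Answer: 48145/2 ≈ 24073.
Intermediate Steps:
D(w) = 4 + w (D(w) = 2 + (w + 2) = 2 + (2 + w) = 4 + w)
t = -50 (t = -10*5 = -50)
h = -2201/2 (h = -7/4 + (-293*15)/4 = -7/4 + (¼)*(-4395) = -7/4 - 4395/4 = -2201/2 ≈ -1100.5)
a(C) = -39 (a(C) = -50 + (4 + 7) = -50 + 11 = -39)
25212 + (h + a((1 + 3)²)) = 25212 + (-2201/2 - 39) = 25212 - 2279/2 = 48145/2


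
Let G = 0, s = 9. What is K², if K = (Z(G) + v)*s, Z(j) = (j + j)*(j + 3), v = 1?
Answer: 81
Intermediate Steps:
Z(j) = 2*j*(3 + j) (Z(j) = (2*j)*(3 + j) = 2*j*(3 + j))
K = 9 (K = (2*0*(3 + 0) + 1)*9 = (2*0*3 + 1)*9 = (0 + 1)*9 = 1*9 = 9)
K² = 9² = 81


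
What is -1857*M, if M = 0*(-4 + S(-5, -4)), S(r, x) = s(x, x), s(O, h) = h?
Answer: 0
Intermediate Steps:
S(r, x) = x
M = 0 (M = 0*(-4 - 4) = 0*(-8) = 0)
-1857*M = -1857*0 = 0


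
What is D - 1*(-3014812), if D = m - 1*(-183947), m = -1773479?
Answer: 1425280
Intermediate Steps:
D = -1589532 (D = -1773479 - 1*(-183947) = -1773479 + 183947 = -1589532)
D - 1*(-3014812) = -1589532 - 1*(-3014812) = -1589532 + 3014812 = 1425280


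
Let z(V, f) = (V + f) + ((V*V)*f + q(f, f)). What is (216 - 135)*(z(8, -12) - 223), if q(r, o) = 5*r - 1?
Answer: -85536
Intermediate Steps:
q(r, o) = -1 + 5*r
z(V, f) = -1 + V + 6*f + f*V² (z(V, f) = (V + f) + ((V*V)*f + (-1 + 5*f)) = (V + f) + (V²*f + (-1 + 5*f)) = (V + f) + (f*V² + (-1 + 5*f)) = (V + f) + (-1 + 5*f + f*V²) = -1 + V + 6*f + f*V²)
(216 - 135)*(z(8, -12) - 223) = (216 - 135)*((-1 + 8 + 6*(-12) - 12*8²) - 223) = 81*((-1 + 8 - 72 - 12*64) - 223) = 81*((-1 + 8 - 72 - 768) - 223) = 81*(-833 - 223) = 81*(-1056) = -85536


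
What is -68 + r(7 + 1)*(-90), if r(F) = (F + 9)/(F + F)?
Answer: -1309/8 ≈ -163.63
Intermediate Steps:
r(F) = (9 + F)/(2*F) (r(F) = (9 + F)/((2*F)) = (9 + F)*(1/(2*F)) = (9 + F)/(2*F))
-68 + r(7 + 1)*(-90) = -68 + ((9 + (7 + 1))/(2*(7 + 1)))*(-90) = -68 + ((1/2)*(9 + 8)/8)*(-90) = -68 + ((1/2)*(1/8)*17)*(-90) = -68 + (17/16)*(-90) = -68 - 765/8 = -1309/8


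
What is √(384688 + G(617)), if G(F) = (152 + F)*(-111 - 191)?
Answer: 5*√6098 ≈ 390.45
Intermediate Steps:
G(F) = -45904 - 302*F (G(F) = (152 + F)*(-302) = -45904 - 302*F)
√(384688 + G(617)) = √(384688 + (-45904 - 302*617)) = √(384688 + (-45904 - 186334)) = √(384688 - 232238) = √152450 = 5*√6098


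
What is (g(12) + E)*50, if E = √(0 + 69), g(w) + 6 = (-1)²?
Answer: -250 + 50*√69 ≈ 165.33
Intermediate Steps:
g(w) = -5 (g(w) = -6 + (-1)² = -6 + 1 = -5)
E = √69 ≈ 8.3066
(g(12) + E)*50 = (-5 + √69)*50 = -250 + 50*√69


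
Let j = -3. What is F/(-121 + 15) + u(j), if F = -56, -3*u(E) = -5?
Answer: 349/159 ≈ 2.1950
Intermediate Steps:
u(E) = 5/3 (u(E) = -1/3*(-5) = 5/3)
F/(-121 + 15) + u(j) = -56/(-121 + 15) + 5/3 = -56/(-106) + 5/3 = -1/106*(-56) + 5/3 = 28/53 + 5/3 = 349/159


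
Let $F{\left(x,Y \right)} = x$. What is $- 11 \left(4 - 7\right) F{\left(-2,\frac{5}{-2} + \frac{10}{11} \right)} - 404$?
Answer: $-470$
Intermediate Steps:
$- 11 \left(4 - 7\right) F{\left(-2,\frac{5}{-2} + \frac{10}{11} \right)} - 404 = - 11 \left(4 - 7\right) \left(-2\right) - 404 = \left(-11\right) \left(-3\right) \left(-2\right) - 404 = 33 \left(-2\right) - 404 = -66 - 404 = -470$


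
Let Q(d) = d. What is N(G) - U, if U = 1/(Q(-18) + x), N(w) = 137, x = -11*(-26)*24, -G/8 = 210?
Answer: 937901/6846 ≈ 137.00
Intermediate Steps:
G = -1680 (G = -8*210 = -1680)
x = 6864 (x = 286*24 = 6864)
U = 1/6846 (U = 1/(-18 + 6864) = 1/6846 ≈ 0.00014607)
N(G) - U = 137 - 1*1/6846 = 137 - 1/6846 = 937901/6846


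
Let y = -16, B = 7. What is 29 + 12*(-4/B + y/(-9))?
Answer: 913/21 ≈ 43.476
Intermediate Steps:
29 + 12*(-4/B + y/(-9)) = 29 + 12*(-4/7 - 16/(-9)) = 29 + 12*(-4*⅐ - 16*(-⅑)) = 29 + 12*(-4/7 + 16/9) = 29 + 12*(76/63) = 29 + 304/21 = 913/21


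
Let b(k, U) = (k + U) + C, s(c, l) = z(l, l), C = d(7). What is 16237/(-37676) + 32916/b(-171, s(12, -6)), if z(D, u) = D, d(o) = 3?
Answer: -207161409/1092604 ≈ -189.60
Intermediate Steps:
C = 3
s(c, l) = l
b(k, U) = 3 + U + k (b(k, U) = (k + U) + 3 = (U + k) + 3 = 3 + U + k)
16237/(-37676) + 32916/b(-171, s(12, -6)) = 16237/(-37676) + 32916/(3 - 6 - 171) = 16237*(-1/37676) + 32916/(-174) = -16237/37676 + 32916*(-1/174) = -16237/37676 - 5486/29 = -207161409/1092604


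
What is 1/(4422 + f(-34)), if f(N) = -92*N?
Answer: 1/7550 ≈ 0.00013245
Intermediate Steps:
1/(4422 + f(-34)) = 1/(4422 - 92*(-34)) = 1/(4422 + 3128) = 1/7550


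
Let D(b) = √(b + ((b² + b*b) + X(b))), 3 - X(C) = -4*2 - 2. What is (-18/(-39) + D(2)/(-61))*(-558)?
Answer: -3348/13 + 558*√23/61 ≈ -213.67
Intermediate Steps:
X(C) = 13 (X(C) = 3 - (-4*2 - 2) = 3 - (-8 - 2) = 3 - 1*(-10) = 3 + 10 = 13)
D(b) = √(13 + b + 2*b²) (D(b) = √(b + ((b² + b*b) + 13)) = √(b + ((b² + b²) + 13)) = √(b + (2*b² + 13)) = √(b + (13 + 2*b²)) = √(13 + b + 2*b²))
(-18/(-39) + D(2)/(-61))*(-558) = (-18/(-39) + √(13 + 2 + 2*2²)/(-61))*(-558) = (-18*(-1/39) + √(13 + 2 + 2*4)*(-1/61))*(-558) = (6/13 + √(13 + 2 + 8)*(-1/61))*(-558) = (6/13 + √23*(-1/61))*(-558) = (6/13 - √23/61)*(-558) = -3348/13 + 558*√23/61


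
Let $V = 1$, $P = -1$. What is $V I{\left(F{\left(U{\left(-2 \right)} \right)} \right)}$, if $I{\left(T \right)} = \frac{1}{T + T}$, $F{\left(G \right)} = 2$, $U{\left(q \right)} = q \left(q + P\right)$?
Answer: $\frac{1}{4} \approx 0.25$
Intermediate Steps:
$U{\left(q \right)} = q \left(-1 + q\right)$ ($U{\left(q \right)} = q \left(q - 1\right) = q \left(-1 + q\right)$)
$I{\left(T \right)} = \frac{1}{2 T}$
$V I{\left(F{\left(U{\left(-2 \right)} \right)} \right)} = 1 \frac{1}{2 \cdot 2} = 1 \cdot \frac{1}{2} \cdot \frac{1}{2} = 1 \cdot \frac{1}{4} = \frac{1}{4}$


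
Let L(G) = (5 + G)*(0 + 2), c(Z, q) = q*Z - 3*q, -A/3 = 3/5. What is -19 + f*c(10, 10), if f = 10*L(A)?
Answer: 4461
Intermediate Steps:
A = -9/5 ≈ -1.8000
c(Z, q) = -3*q + Z*q (c(Z, q) = Z*q - 3*q = -3*q + Z*q)
L(G) = 10 + 2*G (L(G) = (5 + G)*2 = 10 + 2*G)
f = 64 (f = 10*(10 + 2*(-9/5)) = 10*(10 - 18/5) = 10*(32/5) = 64)
-19 + f*c(10, 10) = -19 + 64*(10*(-3 + 10)) = -19 + 64*(10*7) = -19 + 64*70 = -19 + 4480 = 4461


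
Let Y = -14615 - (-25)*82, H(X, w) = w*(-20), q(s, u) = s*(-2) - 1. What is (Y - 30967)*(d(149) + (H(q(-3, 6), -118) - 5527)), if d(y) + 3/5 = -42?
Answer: 698601536/5 ≈ 1.3972e+8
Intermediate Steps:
d(y) = -213/5 (d(y) = -⅗ - 42 = -213/5)
q(s, u) = -1 - 2*s (q(s, u) = -2*s - 1 = -1 - 2*s)
H(X, w) = -20*w
Y = -12565 (Y = -14615 - 1*(-2050) = -14615 + 2050 = -12565)
(Y - 30967)*(d(149) + (H(q(-3, 6), -118) - 5527)) = (-12565 - 30967)*(-213/5 + (-20*(-118) - 5527)) = -43532*(-213/5 + (2360 - 5527)) = -43532*(-213/5 - 3167) = -43532*(-16048/5) = 698601536/5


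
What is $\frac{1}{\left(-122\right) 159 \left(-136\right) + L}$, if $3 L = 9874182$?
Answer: $\frac{1}{5929522} \approx 1.6865 \cdot 10^{-7}$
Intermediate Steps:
$L = 3291394$ ($L = \frac{1}{3} \cdot 9874182 = 3291394$)
$\frac{1}{\left(-122\right) 159 \left(-136\right) + L} = \frac{1}{\left(-122\right) 159 \left(-136\right) + 3291394} = \frac{1}{\left(-19398\right) \left(-136\right) + 3291394} = \frac{1}{2638128 + 3291394} = \frac{1}{5929522}$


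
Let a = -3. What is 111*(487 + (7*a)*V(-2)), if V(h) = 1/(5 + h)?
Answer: 53280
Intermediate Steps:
111*(487 + (7*a)*V(-2)) = 111*(487 + (7*(-3))/(5 - 2)) = 111*(487 - 21/3) = 111*(487 - 21*⅓) = 111*(487 - 7) = 111*480 = 53280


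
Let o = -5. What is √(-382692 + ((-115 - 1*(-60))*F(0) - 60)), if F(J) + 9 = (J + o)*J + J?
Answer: 3*I*√42473 ≈ 618.27*I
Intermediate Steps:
F(J) = -9 + J + J*(-5 + J) (F(J) = -9 + ((J - 5)*J + J) = -9 + ((-5 + J)*J + J) = -9 + (J*(-5 + J) + J) = -9 + (J + J*(-5 + J)) = -9 + J + J*(-5 + J))
√(-382692 + ((-115 - 1*(-60))*F(0) - 60)) = √(-382692 + ((-115 - 1*(-60))*(-9 + 0² - 4*0) - 60)) = √(-382692 + ((-115 + 60)*(-9 + 0 + 0) - 60)) = √(-382692 + (-55*(-9) - 60)) = √(-382692 + (495 - 60)) = √(-382692 + 435) = √(-382257) = 3*I*√42473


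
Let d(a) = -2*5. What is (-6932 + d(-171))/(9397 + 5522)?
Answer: -2314/4973 ≈ -0.46531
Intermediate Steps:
d(a) = -10
(-6932 + d(-171))/(9397 + 5522) = (-6932 - 10)/(9397 + 5522) = -6942/14919 = -6942*1/14919 = -2314/4973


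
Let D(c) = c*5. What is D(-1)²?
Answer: 25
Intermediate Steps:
D(c) = 5*c
D(-1)² = (5*(-1))² = (-5)² = 25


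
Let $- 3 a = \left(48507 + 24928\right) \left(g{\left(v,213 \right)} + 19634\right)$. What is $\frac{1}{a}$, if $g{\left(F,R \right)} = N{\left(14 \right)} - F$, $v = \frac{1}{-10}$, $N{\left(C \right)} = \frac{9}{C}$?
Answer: $- \frac{7}{3364380464} \approx -2.0806 \cdot 10^{-9}$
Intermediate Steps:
$v = - \frac{1}{10} \approx -0.1$
$g{\left(F,R \right)} = \frac{9}{14} - F$
$a = - \frac{3364380464}{7}$ ($a = - \frac{\left(48507 + 24928\right) \left(\left(\frac{9}{14} - - \frac{1}{10}\right) + 19634\right)}{3} = - \frac{73435 \left(\left(\frac{9}{14} + \frac{1}{10}\right) + 19634\right)}{3} = - \frac{73435 \left(\frac{26}{35} + 19634\right)}{3} = - \frac{73435 \cdot \frac{687216}{35}}{3} = \left(- \frac{1}{3}\right) \frac{10093141392}{7} = - \frac{3364380464}{7} \approx -4.8063 \cdot 10^{8}$)
$\frac{1}{a} = \frac{1}{- \frac{3364380464}{7}} = - \frac{7}{3364380464}$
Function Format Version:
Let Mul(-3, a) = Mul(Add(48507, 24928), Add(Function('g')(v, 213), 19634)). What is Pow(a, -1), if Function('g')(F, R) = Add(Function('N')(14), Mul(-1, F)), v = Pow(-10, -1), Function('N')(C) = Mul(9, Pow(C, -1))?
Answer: Rational(-7, 3364380464) ≈ -2.0806e-9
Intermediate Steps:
v = Rational(-1, 10) ≈ -0.10000
Function('g')(F, R) = Add(Rational(9, 14), Mul(-1, F)) (Function('g')(F, R) = Add(Mul(9, Pow(14, -1)), Mul(-1, F)) = Add(Mul(9, Rational(1, 14)), Mul(-1, F)) = Add(Rational(9, 14), Mul(-1, F)))
a = Rational(-3364380464, 7) (a = Mul(Rational(-1, 3), Mul(Add(48507, 24928), Add(Add(Rational(9, 14), Mul(-1, Rational(-1, 10))), 19634))) = Mul(Rational(-1, 3), Mul(73435, Add(Add(Rational(9, 14), Rational(1, 10)), 19634))) = Mul(Rational(-1, 3), Mul(73435, Add(Rational(26, 35), 19634))) = Mul(Rational(-1, 3), Mul(73435, Rational(687216, 35))) = Mul(Rational(-1, 3), Rational(10093141392, 7)) = Rational(-3364380464, 7) ≈ -4.8063e+8)
Pow(a, -1) = Pow(Rational(-3364380464, 7), -1) = Rational(-7, 3364380464)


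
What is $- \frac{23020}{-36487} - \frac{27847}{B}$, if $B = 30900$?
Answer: $- \frac{304735489}{1127448300} \approx -0.27029$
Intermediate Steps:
$- \frac{23020}{-36487} - \frac{27847}{B} = - \frac{23020}{-36487} - \frac{27847}{30900} = \left(-23020\right) \left(- \frac{1}{36487}\right) - \frac{27847}{30900} = \frac{23020}{36487} - \frac{27847}{30900} = - \frac{304735489}{1127448300}$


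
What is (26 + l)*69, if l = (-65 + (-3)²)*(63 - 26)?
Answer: -141174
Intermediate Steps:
l = -2072 (l = (-65 + 9)*37 = -56*37 = -2072)
(26 + l)*69 = (26 - 2072)*69 = -2046*69 = -141174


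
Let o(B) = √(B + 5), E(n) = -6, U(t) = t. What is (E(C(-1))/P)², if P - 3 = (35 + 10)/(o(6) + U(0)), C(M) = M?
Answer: 44/(15 + √11)² ≈ 0.13115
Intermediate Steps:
o(B) = √(5 + B)
P = 3 + 45*√11/11 (P = 3 + (35 + 10)/(√(5 + 6) + 0) = 3 + 45/(√11 + 0) = 3 + 45/(√11) = 3 + 45*(√11/11) = 3 + 45*√11/11 ≈ 16.568)
(E(C(-1))/P)² = (-6/(3 + 45*√11/11))² = 36/(3 + 45*√11/11)²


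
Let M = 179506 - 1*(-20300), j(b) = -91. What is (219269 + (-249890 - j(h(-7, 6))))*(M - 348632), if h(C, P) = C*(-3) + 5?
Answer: 4543657780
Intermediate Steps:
h(C, P) = 5 - 3*C (h(C, P) = -3*C + 5 = 5 - 3*C)
M = 199806 (M = 179506 + 20300 = 199806)
(219269 + (-249890 - j(h(-7, 6))))*(M - 348632) = (219269 + (-249890 - 1*(-91)))*(199806 - 348632) = (219269 + (-249890 + 91))*(-148826) = (219269 - 249799)*(-148826) = -30530*(-148826) = 4543657780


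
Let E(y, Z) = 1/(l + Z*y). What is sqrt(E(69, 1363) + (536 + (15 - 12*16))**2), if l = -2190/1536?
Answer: sqrt(74704291767766159961)/24075667 ≈ 359.00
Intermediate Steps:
l = -365/256 (l = -2190*1/1536 = -365/256 ≈ -1.4258)
E(y, Z) = 1/(-365/256 + Z*y)
sqrt(E(69, 1363) + (536 + (15 - 12*16))**2) = sqrt(256/(-365 + 256*1363*69) + (536 + (15 - 12*16))**2) = sqrt(256/(-365 + 24076032) + (536 + (15 - 192))**2) = sqrt(256/24075667 + (536 - 177)**2) = sqrt(256*(1/24075667) + 359**2) = sqrt(256/24075667 + 128881) = sqrt(3102896038883/24075667) = sqrt(74704291767766159961)/24075667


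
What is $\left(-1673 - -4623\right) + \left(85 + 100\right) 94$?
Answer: $20340$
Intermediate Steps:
$\left(-1673 - -4623\right) + \left(85 + 100\right) 94 = \left(-1673 + 4623\right) + 185 \cdot 94 = 2950 + 17390 = 20340$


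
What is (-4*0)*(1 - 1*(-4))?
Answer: 0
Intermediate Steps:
(-4*0)*(1 - 1*(-4)) = 0*(1 + 4) = 0*5 = 0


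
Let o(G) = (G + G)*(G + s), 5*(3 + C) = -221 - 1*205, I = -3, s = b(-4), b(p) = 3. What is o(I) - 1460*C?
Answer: 128772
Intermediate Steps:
s = 3
C = -441/5 (C = -3 + (-221 - 1*205)/5 = -3 + (-221 - 205)/5 = -3 + (1/5)*(-426) = -3 - 426/5 = -441/5 ≈ -88.200)
o(G) = 2*G*(3 + G) (o(G) = (G + G)*(G + 3) = (2*G)*(3 + G) = 2*G*(3 + G))
o(I) - 1460*C = 2*(-3)*(3 - 3) - 1460*(-441/5) = 2*(-3)*0 + 128772 = 0 + 128772 = 128772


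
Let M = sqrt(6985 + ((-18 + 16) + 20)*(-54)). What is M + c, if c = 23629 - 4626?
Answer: 19003 + sqrt(6013) ≈ 19081.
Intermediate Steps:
c = 19003
M = sqrt(6013) (M = sqrt(6985 + (-2 + 20)*(-54)) = sqrt(6985 + 18*(-54)) = sqrt(6985 - 972) = sqrt(6013) ≈ 77.544)
M + c = sqrt(6013) + 19003 = 19003 + sqrt(6013)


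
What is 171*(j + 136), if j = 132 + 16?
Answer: 48564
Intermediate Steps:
j = 148
171*(j + 136) = 171*(148 + 136) = 171*284 = 48564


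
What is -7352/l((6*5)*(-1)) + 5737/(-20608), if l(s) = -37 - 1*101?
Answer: 3276485/61824 ≈ 52.997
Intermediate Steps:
l(s) = -138 (l(s) = -37 - 101 = -138)
-7352/l((6*5)*(-1)) + 5737/(-20608) = -7352/(-138) + 5737/(-20608) = -7352*(-1/138) + 5737*(-1/20608) = 3676/69 - 5737/20608 = 3276485/61824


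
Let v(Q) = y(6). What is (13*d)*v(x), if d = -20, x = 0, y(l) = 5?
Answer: -1300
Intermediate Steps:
v(Q) = 5
(13*d)*v(x) = (13*(-20))*5 = -260*5 = -1300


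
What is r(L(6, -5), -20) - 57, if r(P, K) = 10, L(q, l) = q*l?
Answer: -47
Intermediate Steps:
L(q, l) = l*q
r(L(6, -5), -20) - 57 = 10 - 57 = -47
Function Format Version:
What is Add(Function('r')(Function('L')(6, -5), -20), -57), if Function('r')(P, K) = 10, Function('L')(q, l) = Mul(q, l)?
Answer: -47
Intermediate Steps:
Function('L')(q, l) = Mul(l, q)
Add(Function('r')(Function('L')(6, -5), -20), -57) = Add(10, -57) = -47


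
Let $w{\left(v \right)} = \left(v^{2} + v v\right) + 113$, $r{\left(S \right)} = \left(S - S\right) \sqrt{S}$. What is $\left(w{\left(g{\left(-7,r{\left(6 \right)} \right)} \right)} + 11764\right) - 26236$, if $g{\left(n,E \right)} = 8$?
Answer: $-14231$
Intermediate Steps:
$r{\left(S \right)} = 0$ ($r{\left(S \right)} = 0 \sqrt{S} = 0$)
$w{\left(v \right)} = 113 + 2 v^{2}$ ($w{\left(v \right)} = \left(v^{2} + v^{2}\right) + 113 = 2 v^{2} + 113 = 113 + 2 v^{2}$)
$\left(w{\left(g{\left(-7,r{\left(6 \right)} \right)} \right)} + 11764\right) - 26236 = \left(\left(113 + 2 \cdot 8^{2}\right) + 11764\right) - 26236 = \left(\left(113 + 2 \cdot 64\right) + 11764\right) - 26236 = \left(\left(113 + 128\right) + 11764\right) - 26236 = \left(241 + 11764\right) - 26236 = 12005 - 26236 = -14231$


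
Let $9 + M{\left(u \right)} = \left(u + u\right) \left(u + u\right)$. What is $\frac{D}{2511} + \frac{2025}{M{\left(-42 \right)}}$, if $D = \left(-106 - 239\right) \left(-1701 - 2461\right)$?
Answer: $\frac{13887245}{24273} \approx 572.13$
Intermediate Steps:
$M{\left(u \right)} = -9 + 4 u^{2}$ ($M{\left(u \right)} = -9 + \left(u + u\right) \left(u + u\right) = -9 + 2 u 2 u = -9 + 4 u^{2}$)
$D = 1435890$ ($D = \left(-345\right) \left(-4162\right) = 1435890$)
$\frac{D}{2511} + \frac{2025}{M{\left(-42 \right)}} = \frac{1435890}{2511} + \frac{2025}{-9 + 4 \left(-42\right)^{2}} = 1435890 \cdot \frac{1}{2511} + \frac{2025}{-9 + 4 \cdot 1764} = \frac{478630}{837} + \frac{2025}{-9 + 7056} = \frac{478630}{837} + \frac{2025}{7047} = \frac{478630}{837} + 2025 \cdot \frac{1}{7047} = \frac{478630}{837} + \frac{25}{87} = \frac{13887245}{24273}$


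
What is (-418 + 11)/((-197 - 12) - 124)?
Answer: 11/9 ≈ 1.2222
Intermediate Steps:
(-418 + 11)/((-197 - 12) - 124) = -407/(-209 - 124) = -407/(-333) = -407*(-1/333) = 11/9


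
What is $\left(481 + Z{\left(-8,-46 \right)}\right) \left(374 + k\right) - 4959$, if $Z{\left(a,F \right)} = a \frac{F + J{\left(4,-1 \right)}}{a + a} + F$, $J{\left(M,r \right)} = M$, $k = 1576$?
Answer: $802341$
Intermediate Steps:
$Z{\left(a,F \right)} = 2 + \frac{3 F}{2}$ ($Z{\left(a,F \right)} = a \frac{F + 4}{a + a} + F = a \frac{4 + F}{2 a} + F = \left(2 + \frac{F}{2}\right) + F = 2 + \frac{3 F}{2}$)
$\left(481 + Z{\left(-8,-46 \right)}\right) \left(374 + k\right) - 4959 = \left(481 + \left(2 + \frac{3}{2} \left(-46\right)\right)\right) \left(374 + 1576\right) - 4959 = \left(481 + \left(2 - 69\right)\right) 1950 - 4959 = \left(481 - 67\right) 1950 - 4959 = 414 \cdot 1950 - 4959 = 807300 - 4959 = 802341$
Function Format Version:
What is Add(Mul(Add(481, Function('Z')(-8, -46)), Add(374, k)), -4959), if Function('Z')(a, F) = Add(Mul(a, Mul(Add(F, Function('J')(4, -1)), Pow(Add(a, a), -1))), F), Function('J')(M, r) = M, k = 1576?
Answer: 802341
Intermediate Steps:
Function('Z')(a, F) = Add(2, Mul(Rational(3, 2), F)) (Function('Z')(a, F) = Add(Mul(a, Mul(Add(F, 4), Pow(Add(a, a), -1))), F) = Add(Mul(a, Mul(Add(4, F), Pow(Mul(2, a), -1))), F) = Add(Mul(a, Mul(Add(4, F), Mul(Rational(1, 2), Pow(a, -1)))), F) = Add(Mul(a, Mul(Rational(1, 2), Pow(a, -1), Add(4, F))), F) = Add(Add(2, Mul(Rational(1, 2), F)), F) = Add(2, Mul(Rational(3, 2), F)))
Add(Mul(Add(481, Function('Z')(-8, -46)), Add(374, k)), -4959) = Add(Mul(Add(481, Add(2, Mul(Rational(3, 2), -46))), Add(374, 1576)), -4959) = Add(Mul(Add(481, Add(2, -69)), 1950), -4959) = Add(Mul(Add(481, -67), 1950), -4959) = Add(Mul(414, 1950), -4959) = Add(807300, -4959) = 802341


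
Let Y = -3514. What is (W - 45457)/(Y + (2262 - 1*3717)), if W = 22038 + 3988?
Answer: 19431/4969 ≈ 3.9104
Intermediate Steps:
W = 26026
(W - 45457)/(Y + (2262 - 1*3717)) = (26026 - 45457)/(-3514 + (2262 - 1*3717)) = -19431/(-3514 + (2262 - 3717)) = -19431/(-3514 - 1455) = -19431/(-4969) = -19431*(-1/4969) = 19431/4969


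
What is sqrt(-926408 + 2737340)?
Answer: 2*sqrt(452733) ≈ 1345.7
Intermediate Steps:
sqrt(-926408 + 2737340) = sqrt(1810932) = 2*sqrt(452733)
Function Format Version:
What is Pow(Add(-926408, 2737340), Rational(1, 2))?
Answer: Mul(2, Pow(452733, Rational(1, 2))) ≈ 1345.7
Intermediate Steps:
Pow(Add(-926408, 2737340), Rational(1, 2)) = Pow(1810932, Rational(1, 2)) = Mul(2, Pow(452733, Rational(1, 2)))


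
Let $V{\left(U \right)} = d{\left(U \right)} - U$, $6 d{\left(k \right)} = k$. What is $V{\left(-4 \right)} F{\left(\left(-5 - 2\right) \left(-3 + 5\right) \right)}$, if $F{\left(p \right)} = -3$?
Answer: $-10$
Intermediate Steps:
$d{\left(k \right)} = \frac{k}{6}$
$V{\left(U \right)} = - \frac{5 U}{6}$ ($V{\left(U \right)} = \frac{U}{6} - U = - \frac{5 U}{6}$)
$V{\left(-4 \right)} F{\left(\left(-5 - 2\right) \left(-3 + 5\right) \right)} = \left(- \frac{5}{6}\right) \left(-4\right) \left(-3\right) = \frac{10}{3} \left(-3\right) = -10$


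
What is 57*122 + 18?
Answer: 6972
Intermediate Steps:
57*122 + 18 = 6954 + 18 = 6972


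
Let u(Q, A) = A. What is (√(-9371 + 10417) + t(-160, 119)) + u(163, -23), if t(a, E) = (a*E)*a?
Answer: 3046377 + √1046 ≈ 3.0464e+6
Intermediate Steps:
t(a, E) = E*a² (t(a, E) = (E*a)*a = E*a²)
(√(-9371 + 10417) + t(-160, 119)) + u(163, -23) = (√(-9371 + 10417) + 119*(-160)²) - 23 = (√1046 + 119*25600) - 23 = (√1046 + 3046400) - 23 = (3046400 + √1046) - 23 = 3046377 + √1046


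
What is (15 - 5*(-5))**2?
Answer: 1600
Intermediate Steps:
(15 - 5*(-5))**2 = (15 + 25)**2 = 40**2 = 1600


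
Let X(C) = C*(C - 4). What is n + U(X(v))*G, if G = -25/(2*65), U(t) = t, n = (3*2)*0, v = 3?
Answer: 15/26 ≈ 0.57692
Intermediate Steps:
X(C) = C*(-4 + C)
n = 0 (n = 6*0 = 0)
G = -5/26 (G = -25/130 = -25*1/130 = -5/26 ≈ -0.19231)
n + U(X(v))*G = 0 + (3*(-4 + 3))*(-5/26) = 0 + (3*(-1))*(-5/26) = 0 - 3*(-5/26) = 0 + 15/26 = 15/26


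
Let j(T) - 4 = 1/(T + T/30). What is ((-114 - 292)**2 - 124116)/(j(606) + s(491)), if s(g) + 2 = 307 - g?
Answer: -127494320/569837 ≈ -223.74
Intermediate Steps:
s(g) = 305 - g (s(g) = -2 + (307 - g) = 305 - g)
j(T) = 4 + 30/(31*T) (j(T) = 4 + 1/(T + T/30) = 4 + 1/(31*T/30) = 4 + 30/(31*T))
((-114 - 292)**2 - 124116)/(j(606) + s(491)) = ((-114 - 292)**2 - 124116)/((4 + (30/31)/606) + (305 - 1*491)) = ((-406)**2 - 124116)/((4 + (30/31)*(1/606)) + (305 - 491)) = (164836 - 124116)/((4 + 5/3131) - 186) = 40720/(12529/3131 - 186) = 40720/(-569837/3131) = 40720*(-3131/569837) = -127494320/569837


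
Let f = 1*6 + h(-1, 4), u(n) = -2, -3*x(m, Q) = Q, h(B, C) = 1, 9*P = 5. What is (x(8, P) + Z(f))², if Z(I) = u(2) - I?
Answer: 61504/729 ≈ 84.368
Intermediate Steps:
P = 5/9 (P = (⅑)*5 = 5/9 ≈ 0.55556)
x(m, Q) = -Q/3
f = 7 (f = 1*6 + 1 = 6 + 1 = 7)
Z(I) = -2 - I
(x(8, P) + Z(f))² = (-⅓*5/9 + (-2 - 1*7))² = (-5/27 + (-2 - 7))² = (-5/27 - 9)² = (-248/27)² = 61504/729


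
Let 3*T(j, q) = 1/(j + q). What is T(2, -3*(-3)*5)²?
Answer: 1/19881 ≈ 5.0299e-5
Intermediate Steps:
T(j, q) = 1/(3*(j + q))
T(2, -3*(-3)*5)² = (1/(3*(2 - 3*(-3)*5)))² = (1/(3*(2 + 9*5)))² = (1/(3*(2 + 45)))² = ((⅓)/47)² = ((⅓)*(1/47))² = (1/141)² = 1/19881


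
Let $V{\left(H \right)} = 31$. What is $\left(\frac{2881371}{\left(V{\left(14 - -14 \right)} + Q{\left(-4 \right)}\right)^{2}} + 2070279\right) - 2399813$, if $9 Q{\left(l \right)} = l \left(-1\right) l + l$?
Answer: $- \frac{21872079203}{67081} \approx -3.2606 \cdot 10^{5}$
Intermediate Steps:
$Q{\left(l \right)} = - \frac{l^{2}}{9} + \frac{l}{9}$ ($Q{\left(l \right)} = \frac{l \left(-1\right) l + l}{9} = \frac{- l l + l}{9} = \frac{- l^{2} + l}{9} = \frac{l - l^{2}}{9} = - \frac{l^{2}}{9} + \frac{l}{9}$)
$\left(\frac{2881371}{\left(V{\left(14 - -14 \right)} + Q{\left(-4 \right)}\right)^{2}} + 2070279\right) - 2399813 = \left(\frac{2881371}{\left(31 + \frac{1}{9} \left(-4\right) \left(1 - -4\right)\right)^{2}} + 2070279\right) - 2399813 = \left(\frac{2881371}{\left(31 + \frac{1}{9} \left(-4\right) \left(1 + 4\right)\right)^{2}} + 2070279\right) - 2399813 = \left(\frac{2881371}{\left(31 + \frac{1}{9} \left(-4\right) 5\right)^{2}} + 2070279\right) - 2399813 = \left(\frac{2881371}{\left(31 - \frac{20}{9}\right)^{2}} + 2070279\right) - 2399813 = \left(\frac{2881371}{\left(\frac{259}{9}\right)^{2}} + 2070279\right) - 2399813 = \left(\frac{2881371}{\frac{67081}{81}} + 2070279\right) - 2399813 = \left(2881371 \cdot \frac{81}{67081} + 2070279\right) - 2399813 = \left(\frac{233391051}{67081} + 2070279\right) - 2399813 = \frac{139109776650}{67081} - 2399813 = - \frac{21872079203}{67081}$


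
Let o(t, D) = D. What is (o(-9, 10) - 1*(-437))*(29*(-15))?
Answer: -194445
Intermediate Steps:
(o(-9, 10) - 1*(-437))*(29*(-15)) = (10 - 1*(-437))*(29*(-15)) = (10 + 437)*(-435) = 447*(-435) = -194445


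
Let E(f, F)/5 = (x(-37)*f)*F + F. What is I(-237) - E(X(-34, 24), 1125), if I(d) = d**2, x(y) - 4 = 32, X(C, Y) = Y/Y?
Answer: -151956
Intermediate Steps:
X(C, Y) = 1
x(y) = 36 (x(y) = 4 + 32 = 36)
E(f, F) = 5*F + 180*F*f (E(f, F) = 5*((36*f)*F + F) = 5*(36*F*f + F) = 5*(F + 36*F*f) = 5*F + 180*F*f)
I(-237) - E(X(-34, 24), 1125) = (-237)**2 - 5*1125*(1 + 36*1) = 56169 - 5*1125*(1 + 36) = 56169 - 5*1125*37 = 56169 - 1*208125 = 56169 - 208125 = -151956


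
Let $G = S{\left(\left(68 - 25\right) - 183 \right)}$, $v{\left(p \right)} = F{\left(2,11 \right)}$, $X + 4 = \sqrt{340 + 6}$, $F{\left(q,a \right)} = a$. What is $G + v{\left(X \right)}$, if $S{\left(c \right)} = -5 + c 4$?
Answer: $-554$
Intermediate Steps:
$S{\left(c \right)} = -5 + 4 c$
$X = -4 + \sqrt{346}$ ($X = -4 + \sqrt{340 + 6} = -4 + \sqrt{346} \approx 14.601$)
$v{\left(p \right)} = 11$
$G = -565$ ($G = -5 + 4 \left(\left(68 - 25\right) - 183\right) = -5 + 4 \left(43 - 183\right) = -5 + 4 \left(-140\right) = -5 - 560 = -565$)
$G + v{\left(X \right)} = -565 + 11 = -554$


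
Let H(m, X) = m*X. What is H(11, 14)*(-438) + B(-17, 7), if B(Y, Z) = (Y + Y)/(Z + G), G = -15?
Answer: -269791/4 ≈ -67448.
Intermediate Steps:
H(m, X) = X*m
B(Y, Z) = 2*Y/(-15 + Z) (B(Y, Z) = (Y + Y)/(Z - 15) = (2*Y)/(-15 + Z) = 2*Y/(-15 + Z))
H(11, 14)*(-438) + B(-17, 7) = (14*11)*(-438) + 2*(-17)/(-15 + 7) = 154*(-438) + 2*(-17)/(-8) = -67452 + 2*(-17)*(-⅛) = -67452 + 17/4 = -269791/4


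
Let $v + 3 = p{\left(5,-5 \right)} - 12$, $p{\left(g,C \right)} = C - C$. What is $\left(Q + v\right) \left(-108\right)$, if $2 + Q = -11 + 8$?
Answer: $2160$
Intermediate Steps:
$Q = -5$ ($Q = -2 + \left(-11 + 8\right) = -2 - 3 = -5$)
$p{\left(g,C \right)} = 0$
$v = -15$ ($v = -3 + \left(0 - 12\right) = -3 - 12 = -15$)
$\left(Q + v\right) \left(-108\right) = \left(-5 - 15\right) \left(-108\right) = \left(-20\right) \left(-108\right) = 2160$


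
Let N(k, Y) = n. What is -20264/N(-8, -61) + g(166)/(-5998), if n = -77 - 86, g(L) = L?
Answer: 60758207/488837 ≈ 124.29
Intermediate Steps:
n = -163
N(k, Y) = -163
-20264/N(-8, -61) + g(166)/(-5998) = -20264/(-163) + 166/(-5998) = -20264*(-1/163) + 166*(-1/5998) = 20264/163 - 83/2999 = 60758207/488837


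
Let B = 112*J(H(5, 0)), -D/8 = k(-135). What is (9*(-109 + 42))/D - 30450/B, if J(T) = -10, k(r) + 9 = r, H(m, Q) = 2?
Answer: 3413/128 ≈ 26.664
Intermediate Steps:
k(r) = -9 + r
D = 1152 (D = -8*(-9 - 135) = -8*(-144) = 1152)
B = -1120 (B = 112*(-10) = -1120)
(9*(-109 + 42))/D - 30450/B = (9*(-109 + 42))/1152 - 30450/(-1120) = (9*(-67))*(1/1152) - 30450*(-1/1120) = -603*1/1152 + 435/16 = -67/128 + 435/16 = 3413/128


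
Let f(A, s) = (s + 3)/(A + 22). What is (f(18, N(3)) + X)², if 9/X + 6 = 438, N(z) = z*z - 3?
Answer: 3481/57600 ≈ 0.060434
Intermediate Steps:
N(z) = -3 + z² (N(z) = z² - 3 = -3 + z²)
X = 1/48 (X = 9/(-6 + 438) = 9/432 = 9*(1/432) = 1/48 ≈ 0.020833)
f(A, s) = (3 + s)/(22 + A)
(f(18, N(3)) + X)² = ((3 + (-3 + 3²))/(22 + 18) + 1/48)² = ((3 + (-3 + 9))/40 + 1/48)² = ((3 + 6)/40 + 1/48)² = ((1/40)*9 + 1/48)² = (9/40 + 1/48)² = (59/240)² = 3481/57600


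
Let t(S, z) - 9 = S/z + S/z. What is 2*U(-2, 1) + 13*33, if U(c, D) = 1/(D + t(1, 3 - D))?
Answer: 4721/11 ≈ 429.18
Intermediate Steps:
t(S, z) = 9 + 2*S/z (t(S, z) = 9 + (S/z + S/z) = 9 + 2*S/z)
U(c, D) = 1/(9 + D + 2/(3 - D)) (U(c, D) = 1/(D + (9 + 2*1/(3 - D))) = 1/(D + (9 + 2/(3 - D))) = 1/(9 + D + 2/(3 - D)))
2*U(-2, 1) + 13*33 = 2*((-3 + 1)/(-2 + (-3 + 1)*(9 + 1))) + 13*33 = 2*(-2/(-2 - 2*10)) + 429 = 2*(-2/(-2 - 20)) + 429 = 2*(-2/(-22)) + 429 = 2*(-1/22*(-2)) + 429 = 2*(1/11) + 429 = 2/11 + 429 = 4721/11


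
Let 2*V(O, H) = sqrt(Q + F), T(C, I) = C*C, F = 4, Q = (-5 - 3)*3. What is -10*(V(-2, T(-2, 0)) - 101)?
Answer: 1010 - 10*I*sqrt(5) ≈ 1010.0 - 22.361*I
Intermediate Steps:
Q = -24 (Q = -8*3 = -24)
T(C, I) = C**2
V(O, H) = I*sqrt(5) (V(O, H) = sqrt(-24 + 4)/2 = sqrt(-20)/2 = (2*I*sqrt(5))/2 = I*sqrt(5))
-10*(V(-2, T(-2, 0)) - 101) = -10*(I*sqrt(5) - 101) = -10*(-101 + I*sqrt(5)) = 1010 - 10*I*sqrt(5)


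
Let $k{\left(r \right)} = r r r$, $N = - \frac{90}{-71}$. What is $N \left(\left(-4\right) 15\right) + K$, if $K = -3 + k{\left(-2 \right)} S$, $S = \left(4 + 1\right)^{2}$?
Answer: $- \frac{19813}{71} \approx -279.06$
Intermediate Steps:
$N = \frac{90}{71}$ ($N = \left(-90\right) \left(- \frac{1}{71}\right) = \frac{90}{71} \approx 1.2676$)
$k{\left(r \right)} = r^{3}$ ($k{\left(r \right)} = r^{2} r = r^{3}$)
$S = 25$ ($S = 5^{2} = 25$)
$K = -203$ ($K = -3 + \left(-2\right)^{3} \cdot 25 = -3 - 200 = -203$)
$N \left(\left(-4\right) 15\right) + K = \frac{90 \left(\left(-4\right) 15\right)}{71} - 203 = \frac{90}{71} \left(-60\right) - 203 = - \frac{5400}{71} - 203 = - \frac{19813}{71}$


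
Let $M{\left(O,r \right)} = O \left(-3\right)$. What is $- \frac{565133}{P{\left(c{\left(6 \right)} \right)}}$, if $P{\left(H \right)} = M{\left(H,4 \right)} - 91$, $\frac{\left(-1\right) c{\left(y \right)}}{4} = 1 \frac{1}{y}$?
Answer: $\frac{565133}{89} \approx 6349.8$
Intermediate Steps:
$M{\left(O,r \right)} = - 3 O$
$c{\left(y \right)} = - \frac{4}{y}$ ($c{\left(y \right)} = - 4 \cdot 1 \frac{1}{y} = - \frac{4}{y}$)
$P{\left(H \right)} = -91 - 3 H$ ($P{\left(H \right)} = - 3 H - 91 = -91 - 3 H$)
$- \frac{565133}{P{\left(c{\left(6 \right)} \right)}} = - \frac{565133}{-91 - 3 \left(- \frac{4}{6}\right)} = - \frac{565133}{-91 - 3 \left(\left(-4\right) \frac{1}{6}\right)} = - \frac{565133}{-91 - -2} = - \frac{565133}{-91 + 2} = - \frac{565133}{-89} = \left(-565133\right) \left(- \frac{1}{89}\right) = \frac{565133}{89}$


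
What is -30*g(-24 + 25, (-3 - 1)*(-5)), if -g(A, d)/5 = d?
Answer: 3000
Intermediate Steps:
g(A, d) = -5*d
-30*g(-24 + 25, (-3 - 1)*(-5)) = -(-150)*(-3 - 1)*(-5) = -(-150)*(-4*(-5)) = -(-150)*20 = -30*(-100) = 3000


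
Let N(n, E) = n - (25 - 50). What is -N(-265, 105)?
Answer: 240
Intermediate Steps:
N(n, E) = 25 + n (N(n, E) = n - 1*(-25) = n + 25 = 25 + n)
-N(-265, 105) = -(25 - 265) = -1*(-240) = 240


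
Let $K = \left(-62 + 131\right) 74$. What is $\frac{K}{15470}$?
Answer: $\frac{2553}{7735} \approx 0.33006$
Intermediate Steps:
$K = 5106$ ($K = 69 \cdot 74 = 5106$)
$\frac{K}{15470} = \frac{5106}{15470} = 5106 \cdot \frac{1}{15470} = \frac{2553}{7735}$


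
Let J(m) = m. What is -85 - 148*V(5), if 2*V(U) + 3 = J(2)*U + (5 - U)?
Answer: -603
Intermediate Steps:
V(U) = 1 + U/2 (V(U) = -3/2 + (2*U + (5 - U))/2 = -3/2 + (5 + U)/2 = -3/2 + (5/2 + U/2) = 1 + U/2)
-85 - 148*V(5) = -85 - 148*(1 + (1/2)*5) = -85 - 148*(1 + 5/2) = -85 - 148*7/2 = -85 - 518 = -603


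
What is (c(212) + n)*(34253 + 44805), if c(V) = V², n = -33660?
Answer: 892090472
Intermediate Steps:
(c(212) + n)*(34253 + 44805) = (212² - 33660)*(34253 + 44805) = (44944 - 33660)*79058 = 11284*79058 = 892090472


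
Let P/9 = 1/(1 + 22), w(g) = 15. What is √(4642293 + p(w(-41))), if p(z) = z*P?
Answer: √2455776102/23 ≈ 2154.6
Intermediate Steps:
P = 9/23 (P = 9/(1 + 22) = 9/23 ≈ 0.39130)
p(z) = 9*z/23 (p(z) = z*(9/23) = 9*z/23)
√(4642293 + p(w(-41))) = √(4642293 + (9/23)*15) = √(4642293 + 135/23) = √(106772874/23) = √2455776102/23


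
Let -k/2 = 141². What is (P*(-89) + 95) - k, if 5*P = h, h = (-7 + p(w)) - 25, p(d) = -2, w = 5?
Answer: 202311/5 ≈ 40462.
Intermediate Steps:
k = -39762 (k = -2*141² = -2*19881 = -39762)
h = -34 (h = (-7 - 2) - 25 = -9 - 25 = -34)
P = -34/5 (P = (⅕)*(-34) = -34/5 ≈ -6.8000)
(P*(-89) + 95) - k = (-34/5*(-89) + 95) - 1*(-39762) = (3026/5 + 95) + 39762 = 3501/5 + 39762 = 202311/5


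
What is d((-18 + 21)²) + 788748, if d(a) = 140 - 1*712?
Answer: 788176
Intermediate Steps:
d(a) = -572 (d(a) = 140 - 712 = -572)
d((-18 + 21)²) + 788748 = -572 + 788748 = 788176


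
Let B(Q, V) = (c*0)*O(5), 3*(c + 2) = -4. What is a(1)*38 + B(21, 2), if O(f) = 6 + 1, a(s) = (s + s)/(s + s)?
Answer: 38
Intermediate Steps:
c = -10/3 (c = -2 + (⅓)*(-4) = -2 - 4/3 = -10/3 ≈ -3.3333)
a(s) = 1 (a(s) = (2*s)/((2*s)) = (2*s)*(1/(2*s)) = 1)
O(f) = 7
B(Q, V) = 0 (B(Q, V) = -10/3*0*7 = 0*7 = 0)
a(1)*38 + B(21, 2) = 1*38 + 0 = 38 + 0 = 38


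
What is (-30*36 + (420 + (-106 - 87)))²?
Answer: 727609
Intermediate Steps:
(-30*36 + (420 + (-106 - 87)))² = (-1080 + (420 - 193))² = (-1080 + 227)² = (-853)² = 727609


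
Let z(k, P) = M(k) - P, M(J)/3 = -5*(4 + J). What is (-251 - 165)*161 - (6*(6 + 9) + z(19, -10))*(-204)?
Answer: -116956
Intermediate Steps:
M(J) = -60 - 15*J (M(J) = 3*(-5*(4 + J)) = 3*(-20 - 5*J) = -60 - 15*J)
z(k, P) = -60 - P - 15*k (z(k, P) = (-60 - 15*k) - P = -60 - P - 15*k)
(-251 - 165)*161 - (6*(6 + 9) + z(19, -10))*(-204) = (-251 - 165)*161 - (6*(6 + 9) + (-60 - 1*(-10) - 15*19))*(-204) = -416*161 - (6*15 + (-60 + 10 - 285))*(-204) = -66976 - (90 - 335)*(-204) = -66976 - (-245)*(-204) = -66976 - 1*49980 = -66976 - 49980 = -116956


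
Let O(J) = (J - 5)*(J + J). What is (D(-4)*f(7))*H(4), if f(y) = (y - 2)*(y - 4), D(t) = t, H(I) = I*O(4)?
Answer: 1920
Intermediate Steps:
O(J) = 2*J*(-5 + J) (O(J) = (-5 + J)*(2*J) = 2*J*(-5 + J))
H(I) = -8*I (H(I) = I*(2*4*(-5 + 4)) = I*(2*4*(-1)) = I*(-8) = -8*I)
f(y) = (-4 + y)*(-2 + y) (f(y) = (-2 + y)*(-4 + y) = (-4 + y)*(-2 + y))
(D(-4)*f(7))*H(4) = (-4*(8 + 7² - 6*7))*(-8*4) = -4*(8 + 49 - 42)*(-32) = -4*15*(-32) = -60*(-32) = 1920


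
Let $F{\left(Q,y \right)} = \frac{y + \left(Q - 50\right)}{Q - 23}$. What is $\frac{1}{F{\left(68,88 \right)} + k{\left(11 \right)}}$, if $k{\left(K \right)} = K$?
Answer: $\frac{45}{601} \approx 0.074875$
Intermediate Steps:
$F{\left(Q,y \right)} = \frac{-50 + Q + y}{-23 + Q}$ ($F{\left(Q,y \right)} = \frac{y + \left(Q - 50\right)}{-23 + Q} = \frac{y + \left(-50 + Q\right)}{-23 + Q} = \frac{-50 + Q + y}{-23 + Q}$)
$\frac{1}{F{\left(68,88 \right)} + k{\left(11 \right)}} = \frac{1}{\frac{-50 + 68 + 88}{-23 + 68} + 11} = \frac{1}{\frac{1}{45} \cdot 106 + 11} = \frac{1}{\frac{106}{45} + 11} = \frac{1}{\frac{601}{45}} = \frac{45}{601}$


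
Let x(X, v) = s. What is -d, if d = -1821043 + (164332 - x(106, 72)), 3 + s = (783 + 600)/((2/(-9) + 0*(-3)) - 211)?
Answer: 3149389461/1901 ≈ 1.6567e+6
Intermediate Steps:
s = -18150/1901 (s = -3 + (783 + 600)/((2/(-9) + 0*(-3)) - 211) = -3 + 1383/((2*(-⅑) + 0) - 211) = -3 + 1383/((-2/9 + 0) - 211) = -3 + 1383/(-2/9 - 211) = -3 + 1383/(-1901/9) = -3 + 1383*(-9/1901) = -3 - 12447/1901 = -18150/1901 ≈ -9.5476)
x(X, v) = -18150/1901
d = -3149389461/1901 (d = -1821043 + (164332 - 1*(-18150/1901)) = -1821043 + (164332 + 18150/1901) = -1821043 + 312413282/1901 = -3149389461/1901 ≈ -1.6567e+6)
-d = -1*(-3149389461/1901) = 3149389461/1901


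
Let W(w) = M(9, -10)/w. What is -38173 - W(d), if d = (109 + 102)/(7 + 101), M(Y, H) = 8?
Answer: -8055367/211 ≈ -38177.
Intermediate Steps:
d = 211/108 ≈ 1.9537
W(w) = 8/w
-38173 - W(d) = -38173 - 8/211/108 = -38173 - 8*108/211 = -38173 - 1*864/211 = -38173 - 864/211 = -8055367/211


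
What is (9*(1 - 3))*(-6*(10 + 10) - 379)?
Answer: 8982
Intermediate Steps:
(9*(1 - 3))*(-6*(10 + 10) - 379) = (9*(-2))*(-6*20 - 379) = -18*(-120 - 379) = -18*(-499) = 8982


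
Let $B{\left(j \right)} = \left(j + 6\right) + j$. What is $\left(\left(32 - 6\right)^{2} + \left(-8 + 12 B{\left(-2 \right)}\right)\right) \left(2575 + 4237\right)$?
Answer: $4713904$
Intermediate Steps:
$B{\left(j \right)} = 6 + 2 j$ ($B{\left(j \right)} = \left(6 + j\right) + j = 6 + 2 j$)
$\left(\left(32 - 6\right)^{2} + \left(-8 + 12 B{\left(-2 \right)}\right)\right) \left(2575 + 4237\right) = \left(\left(32 - 6\right)^{2} - \left(8 - 12 \left(6 + 2 \left(-2\right)\right)\right)\right) \left(2575 + 4237\right) = \left(26^{2} - \left(8 - 12 \left(6 - 4\right)\right)\right) 6812 = \left(676 + \left(-8 + 12 \cdot 2\right)\right) 6812 = \left(676 + \left(-8 + 24\right)\right) 6812 = \left(676 + 16\right) 6812 = 692 \cdot 6812 = 4713904$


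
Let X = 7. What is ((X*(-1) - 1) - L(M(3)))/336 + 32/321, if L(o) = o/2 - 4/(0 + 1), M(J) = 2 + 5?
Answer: 5563/71904 ≈ 0.077367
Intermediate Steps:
M(J) = 7
L(o) = -4 + o/2 (L(o) = o*(½) - 4/1 = o/2 - 4*1 = o/2 - 4 = -4 + o/2)
((X*(-1) - 1) - L(M(3)))/336 + 32/321 = ((7*(-1) - 1) - (-4 + (½)*7))/336 + 32/321 = ((-7 - 1) - (-4 + 7/2))*(1/336) + 32*(1/321) = (-8 - 1*(-½))*(1/336) + 32/321 = (-8 + ½)*(1/336) + 32/321 = -15/2*1/336 + 32/321 = -5/224 + 32/321 = 5563/71904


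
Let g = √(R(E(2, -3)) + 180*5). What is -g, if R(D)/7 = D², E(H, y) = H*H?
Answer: -2*√253 ≈ -31.812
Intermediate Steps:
E(H, y) = H²
R(D) = 7*D²
g = 2*√253 (g = √(7*(2²)² + 180*5) = √(7*4² + 900) = √(7*16 + 900) = √(112 + 900) = √1012 = 2*√253 ≈ 31.812)
-g = -2*√253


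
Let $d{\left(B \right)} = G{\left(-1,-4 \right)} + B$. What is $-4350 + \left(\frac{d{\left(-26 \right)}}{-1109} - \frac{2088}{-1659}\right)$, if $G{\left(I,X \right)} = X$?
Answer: $- \frac{2666966496}{613277} \approx -4348.7$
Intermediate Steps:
$d{\left(B \right)} = -4 + B$
$-4350 + \left(\frac{d{\left(-26 \right)}}{-1109} - \frac{2088}{-1659}\right) = -4350 + \left(\frac{-4 - 26}{-1109} - \frac{2088}{-1659}\right) = -4350 - - \frac{788454}{613277} = -4350 + \left(\frac{30}{1109} + \frac{696}{553}\right) = -4350 + \frac{788454}{613277} = - \frac{2666966496}{613277}$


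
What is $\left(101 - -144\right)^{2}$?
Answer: $60025$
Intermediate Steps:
$\left(101 - -144\right)^{2} = \left(101 + 144\right)^{2} = 245^{2} = 60025$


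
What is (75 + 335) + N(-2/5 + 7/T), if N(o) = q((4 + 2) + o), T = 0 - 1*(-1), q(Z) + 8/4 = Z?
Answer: 2103/5 ≈ 420.60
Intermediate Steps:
q(Z) = -2 + Z
T = 1 (T = 0 + 1 = 1)
N(o) = 4 + o (N(o) = -2 + ((4 + 2) + o) = -2 + (6 + o) = 4 + o)
(75 + 335) + N(-2/5 + 7/T) = (75 + 335) + (4 + (-2/5 + 7/1)) = 410 + (4 + (-2*⅕ + 7*1)) = 410 + (4 + (-⅖ + 7)) = 410 + (4 + 33/5) = 410 + 53/5 = 2103/5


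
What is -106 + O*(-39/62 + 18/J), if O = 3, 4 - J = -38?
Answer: -46265/434 ≈ -106.60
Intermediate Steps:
J = 42 (J = 4 - 1*(-38) = 4 + 38 = 42)
-106 + O*(-39/62 + 18/J) = -106 + 3*(-39/62 + 18/42) = -106 + 3*(-39*1/62 + 18*(1/42)) = -106 + 3*(-39/62 + 3/7) = -106 + 3*(-87/434) = -106 - 261/434 = -46265/434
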